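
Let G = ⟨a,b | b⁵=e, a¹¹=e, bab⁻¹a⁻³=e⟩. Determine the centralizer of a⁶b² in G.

⟨a⁶b²⟩ ⊆ C_G(a⁶b²) since powers of a⁶b² commute with a⁶b²; so |C_G(a⁶b²)| ≥ |⟨a⁶b²⟩| = 5.
By orbit–stabilizer, |C_G(a⁶b²)| = |G| / |conj. class of a⁶b²| = 55 / 11 = 5.
The 5 elements commuting with a⁶b² are {e, a³b³, a⁷b, a⁵b⁴, a⁶b²}.

Answer: {e, a³b³, a⁷b, a⁵b⁴, a⁶b²}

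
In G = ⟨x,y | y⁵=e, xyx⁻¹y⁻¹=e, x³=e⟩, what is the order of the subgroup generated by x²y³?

|⟨x²y³⟩| equals the order of x²y³. Compute successive powers until reaching e:
  (x²y³)¹ = x²y³, (x²y³)² = xy, (x²y³)³ = y⁴, (x²y³)⁴ = x²y², (x²y³)⁵ = x, (x²y³)⁶ = y³, (x²y³)⁷ = x²y, (x²y³)⁸ = xy⁴, (x²y³)⁹ = y², (x²y³)¹⁰ = x², (x²y³)¹¹ = xy³, (x²y³)¹² = y, (x²y³)¹³ = x²y⁴, (x²y³)¹⁴ = xy², (x²y³)¹⁵ = e.
The smallest positive k with (x²y³)ᵏ = e is 15, so |⟨x²y³⟩| = 15.

Answer: 15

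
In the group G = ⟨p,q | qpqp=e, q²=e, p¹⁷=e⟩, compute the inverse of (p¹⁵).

The order of (p¹⁵) is 17 (smallest k with (p¹⁵)ᵏ = e), so (p¹⁵)⁻¹ = (p¹⁵)¹⁶ = p².
Check: (p¹⁵) · (p²) → (p¹⁵) · p² = e, giving e as required.

Answer: p²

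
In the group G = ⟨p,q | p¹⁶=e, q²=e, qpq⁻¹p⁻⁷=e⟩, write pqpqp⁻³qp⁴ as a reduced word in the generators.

Multiply left to right, reducing at each step:
  p · q = pq
  (pq) · p = p⁸q
  (p⁸q) · q = p⁸
  (p⁸) · p⁻³ = p⁵
  (p⁵) · q = p⁵q
  (p⁵q) · p⁴ = pq

Answer: pq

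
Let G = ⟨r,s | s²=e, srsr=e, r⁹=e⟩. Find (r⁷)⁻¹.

The order of (r⁷) is 9 (smallest k with (r⁷)ᵏ = e), so (r⁷)⁻¹ = (r⁷)⁸ = r².
Check: (r⁷) · (r²) → (r⁷) · r² = e, giving e as required.

Answer: r²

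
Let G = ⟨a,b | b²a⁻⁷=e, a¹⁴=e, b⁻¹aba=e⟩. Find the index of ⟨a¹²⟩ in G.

First find ord(a¹²) by computing successive powers:
  (a¹²)¹ = a¹², (a¹²)² = a¹⁰, (a¹²)³ = a⁸, (a¹²)⁴ = a⁶, (a¹²)⁵ = a⁴, (a¹²)⁶ = a², (a¹²)⁷ = e.
So |⟨a¹²⟩| = ord(a¹²) = 7. With |G| = 28, by Lagrange [G : ⟨a¹²⟩] = 28/7 = 4.

Answer: 4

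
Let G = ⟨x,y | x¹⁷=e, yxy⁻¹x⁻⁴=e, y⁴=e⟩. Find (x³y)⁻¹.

The order of (x³y) is 4 (smallest k with (x³y)ᵏ = e), so (x³y)⁻¹ = (x³y)³ = x¹²y³.
Check: (x³y) · (x¹²y³) → (x³y) · x¹² = y;   y · y³ = e, giving e as required.

Answer: x¹²y³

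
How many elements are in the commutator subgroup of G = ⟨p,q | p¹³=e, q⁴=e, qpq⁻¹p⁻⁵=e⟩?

G' = [G, G] is generated by all commutators. The generator-pair commutators are: [p, q] = p⁹.
The subgroup they normally generate is {e, p, p², p³, p⁴, p⁵, p⁶, p⁷, p⁸, p⁹, p¹⁰, p¹¹, p¹²}, of order 13.
Check: |G/G'| = 52/13 = 4 is the order of the abelianisation.

Answer: 13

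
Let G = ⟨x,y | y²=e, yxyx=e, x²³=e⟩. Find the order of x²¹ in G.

Compute successive powers until reaching e:
  (x²¹)¹ = x²¹, (x²¹)² = x¹⁹, (x²¹)³ = x¹⁷, (x²¹)⁴ = x¹⁵, (x²¹)⁵ = x¹³, (x²¹)⁶ = x¹¹, (x²¹)⁷ = x⁹, (x²¹)⁸ = x⁷, (x²¹)⁹ = x⁵, (x²¹)¹⁰ = x³, (x²¹)¹¹ = x, (x²¹)¹² = x²², (x²¹)¹³ = x²⁰, (x²¹)¹⁴ = x¹⁸, (x²¹)¹⁵ = x¹⁶, (x²¹)¹⁶ = x¹⁴, (x²¹)¹⁷ = x¹², (x²¹)¹⁸ = x¹⁰, (x²¹)¹⁹ = x⁸, (x²¹)²⁰ = x⁶, (x²¹)²¹ = x⁴, (x²¹)²² = x², (x²¹)²³ = e.
The smallest positive k with (x²¹)ᵏ = e is 23.

Answer: 23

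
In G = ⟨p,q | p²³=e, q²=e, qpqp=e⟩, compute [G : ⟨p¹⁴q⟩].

First find ord(p¹⁴q) by computing successive powers:
  (p¹⁴q)¹ = p¹⁴q, (p¹⁴q)² = e.
So |⟨p¹⁴q⟩| = ord(p¹⁴q) = 2. With |G| = 46, by Lagrange [G : ⟨p¹⁴q⟩] = 46/2 = 23.

Answer: 23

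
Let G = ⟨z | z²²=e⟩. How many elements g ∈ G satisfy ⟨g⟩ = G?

G is cyclic of order 22. An element generates G iff its order is 22, and a cyclic group of order 22 has exactly φ(22) = 10 such elements.

Answer: 10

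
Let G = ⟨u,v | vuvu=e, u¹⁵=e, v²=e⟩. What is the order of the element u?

Compute successive powers until reaching e:
  u¹ = u, u² = u², u³ = u³, u⁴ = u⁴, u⁵ = u⁵, u⁶ = u⁶, u⁷ = u⁷, u⁸ = u⁸, u⁹ = u⁹, u¹⁰ = u¹⁰, u¹¹ = u¹¹, u¹² = u¹², u¹³ = u¹³, u¹⁴ = u¹⁴, u¹⁵ = e.
The smallest positive k with uᵏ = e is 15.

Answer: 15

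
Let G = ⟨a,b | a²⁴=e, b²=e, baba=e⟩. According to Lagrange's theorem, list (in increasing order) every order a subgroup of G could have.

|G| = 48 = 2⁴ · 3. By Lagrange's theorem the order of any subgroup divides 48; the divisors of 48 are 1, 2, 3, 4, 6, 8, 12, 16, 24, 48.

Answer: 1, 2, 3, 4, 6, 8, 12, 16, 24, 48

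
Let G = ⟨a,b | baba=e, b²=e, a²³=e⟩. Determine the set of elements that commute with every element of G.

An element z ∈ Z(G) iff z commutes with every generator.
For example e is central: e·a = a = a·e; e·b = b = b·e.
Whereas a ∉ Z(G) since a·b = ab ≠ a²²b = b·a.
Checking each of the 46 elements this way gives Z(G) = {e}, of order 1.

Answer: {e}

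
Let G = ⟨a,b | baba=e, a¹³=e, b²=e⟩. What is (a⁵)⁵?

Compute successive powers of (a⁵), reducing at each step:
  (a⁵)²: (a⁵) · a⁵ = a¹⁰
  (a⁵)³: (a¹⁰) · a⁵ = a²
  (a⁵)⁴: (a²) · a⁵ = a⁷
  (a⁵)⁵: (a⁷) · a⁵ = a¹²

Answer: a¹²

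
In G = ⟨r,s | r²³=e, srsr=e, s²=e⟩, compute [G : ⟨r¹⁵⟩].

First find ord(r¹⁵) by computing successive powers:
  (r¹⁵)¹ = r¹⁵, (r¹⁵)² = r⁷, (r¹⁵)³ = r²², (r¹⁵)⁴ = r¹⁴, (r¹⁵)⁵ = r⁶, (r¹⁵)⁶ = r²¹, (r¹⁵)⁷ = r¹³, (r¹⁵)⁸ = r⁵, (r¹⁵)⁹ = r²⁰, (r¹⁵)¹⁰ = r¹², (r¹⁵)¹¹ = r⁴, (r¹⁵)¹² = r¹⁹, (r¹⁵)¹³ = r¹¹, (r¹⁵)¹⁴ = r³, (r¹⁵)¹⁵ = r¹⁸, (r¹⁵)¹⁶ = r¹⁰, (r¹⁵)¹⁷ = r², (r¹⁵)¹⁸ = r¹⁷, (r¹⁵)¹⁹ = r⁹, (r¹⁵)²⁰ = r, (r¹⁵)²¹ = r¹⁶, (r¹⁵)²² = r⁸, (r¹⁵)²³ = e.
So |⟨r¹⁵⟩| = ord(r¹⁵) = 23. With |G| = 46, by Lagrange [G : ⟨r¹⁵⟩] = 46/23 = 2.

Answer: 2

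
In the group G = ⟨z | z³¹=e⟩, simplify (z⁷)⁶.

Compute successive powers of (z⁷), reducing at each step:
  (z⁷)²: (z⁷) · z⁷ = z¹⁴
  (z⁷)³: (z¹⁴) · z⁷ = z²¹
  (z⁷)⁴: (z²¹) · z⁷ = z²⁸
  (z⁷)⁵: (z²⁸) · z⁷ = z⁴
  (z⁷)⁶: (z⁴) · z⁷ = z¹¹

Answer: z¹¹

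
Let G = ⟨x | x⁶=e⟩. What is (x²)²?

Compute successive powers of (x²), reducing at each step:
  (x²)²: (x²) · x² = x⁴

Answer: x⁴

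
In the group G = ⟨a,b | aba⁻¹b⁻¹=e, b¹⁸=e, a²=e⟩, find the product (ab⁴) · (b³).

Compute (ab⁴) · (b³) by multiplying left to right and reducing via the relations at each step:
  (ab⁴) · b³ = ab⁷

Answer: ab⁷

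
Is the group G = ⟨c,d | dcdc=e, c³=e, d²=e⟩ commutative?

c·d = cd but d·c = c²d, so c·d ≠ d·c and G is not abelian.

Answer: No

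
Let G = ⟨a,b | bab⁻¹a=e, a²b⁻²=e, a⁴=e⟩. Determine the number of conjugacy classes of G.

The conjugacy classes (representative and size) are:
  [e] (size 1), [a³] (size 2), [a²] (size 1), [b⁻¹] (size 2), [ab] (size 2).
Class equation: 1 + 2 + 1 + 2 + 2 = 8 = |G|. So G has 5 conjugacy classes.

Answer: 5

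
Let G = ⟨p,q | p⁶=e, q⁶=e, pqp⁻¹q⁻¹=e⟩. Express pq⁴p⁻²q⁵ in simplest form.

Multiply left to right, reducing at each step:
  p · q⁴ = pq⁴
  (pq⁴) · p⁻² = p⁵q⁴
  (p⁵q⁴) · q⁵ = p⁵q³

Answer: p⁵q³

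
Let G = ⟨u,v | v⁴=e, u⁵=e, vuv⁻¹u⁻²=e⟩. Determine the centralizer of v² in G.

⟨v²⟩ ⊆ C_G(v²) since powers of v² commute with v²; so |C_G(v²)| ≥ |⟨v²⟩| = 2.
By orbit–stabilizer, |C_G(v²)| = |G| / |conj. class of v²| = 20 / 5 = 4.
The 4 elements commuting with v² are {e, v, v², v³}.

Answer: {e, v, v², v³}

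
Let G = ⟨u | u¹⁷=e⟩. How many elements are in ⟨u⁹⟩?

|⟨u⁹⟩| equals the order of u⁹. Compute successive powers until reaching e:
  (u⁹)¹ = u⁹, (u⁹)² = u, (u⁹)³ = u¹⁰, (u⁹)⁴ = u², (u⁹)⁵ = u¹¹, (u⁹)⁶ = u³, (u⁹)⁷ = u¹², (u⁹)⁸ = u⁴, (u⁹)⁹ = u¹³, (u⁹)¹⁰ = u⁵, (u⁹)¹¹ = u¹⁴, (u⁹)¹² = u⁶, (u⁹)¹³ = u¹⁵, (u⁹)¹⁴ = u⁷, (u⁹)¹⁵ = u¹⁶, (u⁹)¹⁶ = u⁸, (u⁹)¹⁷ = e.
The smallest positive k with (u⁹)ᵏ = e is 17, so |⟨u⁹⟩| = 17.

Answer: 17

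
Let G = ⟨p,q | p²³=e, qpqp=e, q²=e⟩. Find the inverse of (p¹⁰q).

The order of (p¹⁰q) is 2 (smallest k with (p¹⁰q)ᵏ = e), so (p¹⁰q)⁻¹ = (p¹⁰q)¹ = p¹⁰q.
Check: (p¹⁰q) · (p¹⁰q) → (p¹⁰q) · p¹⁰ = q;   q · q = e, giving e as required.

Answer: p¹⁰q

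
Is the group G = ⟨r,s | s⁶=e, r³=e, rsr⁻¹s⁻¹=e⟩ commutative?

Each pair of generators commutes: r·s = rs = s·r. Since the generators pairwise commute, every element of G commutes with every other, so G is abelian.

Answer: Yes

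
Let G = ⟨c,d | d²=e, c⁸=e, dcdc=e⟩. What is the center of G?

An element z ∈ Z(G) iff z commutes with every generator.
For example c⁴ is central: (c⁴)·c = c⁵ = c·(c⁴); (c⁴)·d = c⁴d = d·(c⁴).
Whereas c ∉ Z(G) since c·d = cd ≠ c⁷d = d·c.
Checking each of the 16 elements this way gives Z(G) = {e, c⁴}, of order 2.

Answer: {e, c⁴}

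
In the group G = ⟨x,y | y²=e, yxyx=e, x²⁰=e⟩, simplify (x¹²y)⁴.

Compute successive powers of (x¹²y), reducing at each step:
  (x¹²y)²: (x¹²y) · x¹² = y;   y · y = e
  (x¹²y)³: e · x¹² = x¹²;   (x¹²) · y = x¹²y
  (x¹²y)⁴: (x¹²y) · x¹² = y;   y · y = e

Answer: e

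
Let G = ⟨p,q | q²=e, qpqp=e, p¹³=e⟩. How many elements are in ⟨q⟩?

|⟨q⟩| equals the order of q. Compute successive powers until reaching e:
  q¹ = q, q² = e.
The smallest positive k with qᵏ = e is 2, so |⟨q⟩| = 2.

Answer: 2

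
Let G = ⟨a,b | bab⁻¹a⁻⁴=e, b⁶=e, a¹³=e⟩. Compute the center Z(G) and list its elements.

An element z ∈ Z(G) iff z commutes with every generator.
For example e is central: e·a = a = a·e; e·b = b = b·e.
Whereas a ∉ Z(G) since a·b = ab ≠ a⁴b = b·a.
Checking each of the 78 elements this way gives Z(G) = {e}, of order 1.

Answer: {e}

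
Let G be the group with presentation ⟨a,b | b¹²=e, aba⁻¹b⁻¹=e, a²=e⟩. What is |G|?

Enumerate words in the generators, reducing via the relations: the distinct elements are
  {a, b, e, ab, b², b³, b⁴, b⁵, b⁶, b⁷, b⁸, b⁹, ab², ab³, ab⁴, ab⁵, ab⁶, ab⁷, ab⁸, ab⁹, b¹¹, b¹⁰, ab¹¹, ab¹⁰}.
No further products give new elements, so |G| = 24.

Answer: 24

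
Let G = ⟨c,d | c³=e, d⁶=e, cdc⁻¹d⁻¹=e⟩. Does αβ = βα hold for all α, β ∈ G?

Each pair of generators commutes: c·d = cd = d·c. Since the generators pairwise commute, every element of G commutes with every other, so G is abelian.

Answer: Yes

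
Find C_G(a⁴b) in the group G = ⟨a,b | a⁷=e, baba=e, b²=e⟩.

⟨a⁴b⟩ ⊆ C_G(a⁴b) since powers of a⁴b commute with a⁴b; so |C_G(a⁴b)| ≥ |⟨a⁴b⟩| = 2.
By orbit–stabilizer, |C_G(a⁴b)| = |G| / |conj. class of a⁴b| = 14 / 7 = 2.
The 2 elements commuting with a⁴b are {e, a⁴b}.

Answer: {e, a⁴b}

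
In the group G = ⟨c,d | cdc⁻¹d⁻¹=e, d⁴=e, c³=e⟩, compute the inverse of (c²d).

The order of (c²d) is 12 (smallest k with (c²d)ᵏ = e), so (c²d)⁻¹ = (c²d)¹¹ = cd³.
Check: (c²d) · (cd³) → (c²d) · c = d;   d · d³ = e, giving e as required.

Answer: cd³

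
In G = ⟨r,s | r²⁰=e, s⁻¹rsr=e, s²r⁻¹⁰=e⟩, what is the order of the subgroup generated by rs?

|⟨rs⟩| equals the order of rs. Compute successive powers until reaching e:
  (rs)¹ = rs, (rs)² = r¹⁰, (rs)³ = rs⁻¹, (rs)⁴ = e.
The smallest positive k with (rs)ᵏ = e is 4, so |⟨rs⟩| = 4.

Answer: 4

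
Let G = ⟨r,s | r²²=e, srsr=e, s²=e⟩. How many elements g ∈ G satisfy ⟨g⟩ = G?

⟨g⟩ = G would require ord(g) = |G| = 44, but the maximum element order in G is 22 < 44. So G is not cyclic and no single element generates it: the count is 0.

Answer: 0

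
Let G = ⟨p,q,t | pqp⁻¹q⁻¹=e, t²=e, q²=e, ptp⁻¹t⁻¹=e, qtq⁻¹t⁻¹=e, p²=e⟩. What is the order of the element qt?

Compute successive powers until reaching e:
  (qt)¹ = qt, (qt)² = e.
The smallest positive k with (qt)ᵏ = e is 2.

Answer: 2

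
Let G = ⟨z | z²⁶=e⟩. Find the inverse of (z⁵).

The order of (z⁵) is 26 (smallest k with (z⁵)ᵏ = e), so (z⁵)⁻¹ = (z⁵)²⁵ = z²¹.
Check: (z⁵) · (z²¹) → (z⁵) · z²¹ = e, giving e as required.

Answer: z²¹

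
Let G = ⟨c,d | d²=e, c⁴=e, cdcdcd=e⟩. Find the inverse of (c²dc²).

The order of (c²dc²) is 2 (smallest k with (c²dc²)ᵏ = e), so (c²dc²)⁻¹ = (c²dc²)¹ = c²dc².
Check: (c²dc²) · (c²dc²) → (c²dc²) · c² = c²d;   (c²d) · d = c²;   (c²) · c² = e, giving e as required.

Answer: c²dc²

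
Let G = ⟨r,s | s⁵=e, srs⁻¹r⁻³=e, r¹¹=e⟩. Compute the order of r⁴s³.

Compute successive powers until reaching e:
  (r⁴s³)¹ = r⁴s³, (r⁴s³)² = r²s, (r⁴s³)³ = r³s⁴, (r⁴s³)⁴ = r⁸s², (r⁴s³)⁵ = e.
The smallest positive k with (r⁴s³)ᵏ = e is 5.

Answer: 5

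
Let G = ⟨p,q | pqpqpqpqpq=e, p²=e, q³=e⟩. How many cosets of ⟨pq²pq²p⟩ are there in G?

First find ord(pq²pq²p) by computing successive powers:
  (pq²pq²p)¹ = pq²pq²p, (pq²pq²p)² = pq²pqpq²p, (pq²pq²p)³ = pqpq²pqp, (pq²pq²p)⁴ = pqpqp, (pq²pq²p)⁵ = e.
So |⟨pq²pq²p⟩| = ord(pq²pq²p) = 5. With |G| = 60, by Lagrange [G : ⟨pq²pq²p⟩] = 60/5 = 12.

Answer: 12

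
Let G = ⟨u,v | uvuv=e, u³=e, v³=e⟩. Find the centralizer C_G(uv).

⟨uv⟩ ⊆ C_G(uv) since powers of uv commute with uv; so |C_G(uv)| ≥ |⟨uv⟩| = 2.
By orbit–stabilizer, |C_G(uv)| = |G| / |conj. class of uv| = 12 / 3 = 4.
The 4 elements commuting with uv are {e, uv, u²v², uv²u}.

Answer: {e, uv, u²v², uv²u}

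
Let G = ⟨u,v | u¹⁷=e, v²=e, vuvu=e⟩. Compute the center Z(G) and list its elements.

An element z ∈ Z(G) iff z commutes with every generator.
For example e is central: e·u = u = u·e; e·v = v = v·e.
Whereas u ∉ Z(G) since u·v = uv ≠ u¹⁶v = v·u.
Checking each of the 34 elements this way gives Z(G) = {e}, of order 1.

Answer: {e}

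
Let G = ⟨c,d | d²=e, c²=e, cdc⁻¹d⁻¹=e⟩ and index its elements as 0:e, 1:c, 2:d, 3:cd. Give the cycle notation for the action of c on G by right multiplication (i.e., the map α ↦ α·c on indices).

(0 1)(2 3)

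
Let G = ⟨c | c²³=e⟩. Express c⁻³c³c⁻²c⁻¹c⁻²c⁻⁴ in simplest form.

Multiply left to right, reducing at each step:
  (c²⁰) · c³ = e
  e · c⁻² = c²¹
  (c²¹) · c⁻¹ = c²⁰
  (c²⁰) · c⁻² = c¹⁸
  (c¹⁸) · c⁻⁴ = c¹⁴

Answer: c¹⁴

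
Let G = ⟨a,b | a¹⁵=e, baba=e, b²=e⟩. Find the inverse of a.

The order of a is 15 (smallest k with aᵏ = e), so a⁻¹ = a¹⁴ = a¹⁴.
Check: a · (a¹⁴) → a · a¹⁴ = e, giving e as required.

Answer: a¹⁴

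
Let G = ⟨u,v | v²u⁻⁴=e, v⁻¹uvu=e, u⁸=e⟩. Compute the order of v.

Compute successive powers until reaching e:
  v¹ = v, v² = u⁴, v³ = v⁻¹, v⁴ = e.
The smallest positive k with vᵏ = e is 4.

Answer: 4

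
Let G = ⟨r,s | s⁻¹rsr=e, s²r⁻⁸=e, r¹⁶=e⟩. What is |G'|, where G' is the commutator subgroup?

G' = [G, G] is generated by all commutators. The generator-pair commutators are: [r, s] = r².
The subgroup they normally generate is {e, r², r⁴, r⁶, r⁸, r¹⁰, r¹², r¹⁴}, of order 8.
Check: |G/G'| = 32/8 = 4 is the order of the abelianisation.

Answer: 8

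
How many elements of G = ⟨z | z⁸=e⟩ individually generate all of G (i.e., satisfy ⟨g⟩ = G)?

G is cyclic of order 8. An element generates G iff its order is 8, and a cyclic group of order 8 has exactly φ(8) = 4 such elements.

Answer: 4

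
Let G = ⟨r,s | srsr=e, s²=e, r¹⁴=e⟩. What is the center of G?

An element z ∈ Z(G) iff z commutes with every generator.
For example r⁷ is central: (r⁷)·r = r⁸ = r·(r⁷); (r⁷)·s = r⁷s = s·(r⁷).
Whereas r ∉ Z(G) since r·s = rs ≠ r¹³s = s·r.
Checking each of the 28 elements this way gives Z(G) = {e, r⁷}, of order 2.

Answer: {e, r⁷}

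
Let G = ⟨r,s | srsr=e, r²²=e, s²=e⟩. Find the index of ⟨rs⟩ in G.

First find ord(rs) by computing successive powers:
  (rs)¹ = rs, (rs)² = e.
So |⟨rs⟩| = ord(rs) = 2. With |G| = 44, by Lagrange [G : ⟨rs⟩] = 44/2 = 22.

Answer: 22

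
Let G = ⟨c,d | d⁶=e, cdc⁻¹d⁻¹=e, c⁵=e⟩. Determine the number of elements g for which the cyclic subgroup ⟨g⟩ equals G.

G is cyclic of order 30. An element generates G iff its order is 30, and a cyclic group of order 30 has exactly φ(30) = 8 such elements.

Answer: 8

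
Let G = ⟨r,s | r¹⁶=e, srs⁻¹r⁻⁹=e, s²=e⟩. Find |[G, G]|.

G' = [G, G] is generated by all commutators. The generator-pair commutators are: [r, s] = r⁸.
The subgroup they normally generate is {e, r⁸}, of order 2.
Check: |G/G'| = 32/2 = 16 is the order of the abelianisation.

Answer: 2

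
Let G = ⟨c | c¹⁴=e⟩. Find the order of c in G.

Compute successive powers until reaching e:
  c¹ = c, c² = c², c³ = c³, c⁴ = c⁴, c⁵ = c⁵, c⁶ = c⁶, c⁷ = c⁷, c⁸ = c⁸, c⁹ = c⁹, c¹⁰ = c¹⁰, c¹¹ = c¹¹, c¹² = c¹², c¹³ = c¹³, c¹⁴ = e.
The smallest positive k with cᵏ = e is 14.

Answer: 14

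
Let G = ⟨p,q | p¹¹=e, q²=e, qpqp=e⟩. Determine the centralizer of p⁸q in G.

⟨p⁸q⟩ ⊆ C_G(p⁸q) since powers of p⁸q commute with p⁸q; so |C_G(p⁸q)| ≥ |⟨p⁸q⟩| = 2.
By orbit–stabilizer, |C_G(p⁸q)| = |G| / |conj. class of p⁸q| = 22 / 11 = 2.
The 2 elements commuting with p⁸q are {e, p⁸q}.

Answer: {e, p⁸q}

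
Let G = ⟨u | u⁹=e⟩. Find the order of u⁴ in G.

Compute successive powers until reaching e:
  (u⁴)¹ = u⁴, (u⁴)² = u⁸, (u⁴)³ = u³, (u⁴)⁴ = u⁷, (u⁴)⁵ = u², (u⁴)⁶ = u⁶, (u⁴)⁷ = u, (u⁴)⁸ = u⁵, (u⁴)⁹ = e.
The smallest positive k with (u⁴)ᵏ = e is 9.

Answer: 9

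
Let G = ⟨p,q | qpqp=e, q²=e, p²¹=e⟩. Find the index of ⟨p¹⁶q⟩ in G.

First find ord(p¹⁶q) by computing successive powers:
  (p¹⁶q)¹ = p¹⁶q, (p¹⁶q)² = e.
So |⟨p¹⁶q⟩| = ord(p¹⁶q) = 2. With |G| = 42, by Lagrange [G : ⟨p¹⁶q⟩] = 42/2 = 21.

Answer: 21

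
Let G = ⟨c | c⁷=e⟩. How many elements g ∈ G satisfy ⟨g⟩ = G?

G is cyclic of order 7. An element generates G iff its order is 7, and a cyclic group of order 7 has exactly φ(7) = 6 such elements.

Answer: 6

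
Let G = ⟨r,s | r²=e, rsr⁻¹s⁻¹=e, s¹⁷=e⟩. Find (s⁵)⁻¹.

The order of (s⁵) is 17 (smallest k with (s⁵)ᵏ = e), so (s⁵)⁻¹ = (s⁵)¹⁶ = s¹².
Check: (s⁵) · (s¹²) → (s⁵) · s¹² = e, giving e as required.

Answer: s¹²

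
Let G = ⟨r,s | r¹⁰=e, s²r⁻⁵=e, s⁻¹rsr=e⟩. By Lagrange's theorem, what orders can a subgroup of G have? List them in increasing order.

|G| = 20 = 2² · 5. By Lagrange's theorem the order of any subgroup divides 20; the divisors of 20 are 1, 2, 4, 5, 10, 20.

Answer: 1, 2, 4, 5, 10, 20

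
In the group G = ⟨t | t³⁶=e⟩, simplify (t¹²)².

Compute successive powers of (t¹²), reducing at each step:
  (t¹²)²: (t¹²) · t¹² = t²⁴

Answer: t²⁴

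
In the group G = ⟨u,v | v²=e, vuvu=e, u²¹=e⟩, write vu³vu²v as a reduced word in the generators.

Multiply left to right, reducing at each step:
  v · u³ = u¹⁸v
  (u¹⁸v) · v = u¹⁸
  (u¹⁸) · u² = u²⁰
  (u²⁰) · v = u²⁰v

Answer: u²⁰v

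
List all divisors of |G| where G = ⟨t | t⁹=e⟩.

|G| = 9 = 3². By Lagrange's theorem the order of any subgroup divides 9; the divisors of 9 are 1, 3, 9.

Answer: 1, 3, 9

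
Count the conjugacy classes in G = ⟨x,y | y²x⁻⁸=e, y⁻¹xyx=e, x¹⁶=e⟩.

The conjugacy classes (representative and size) are:
  [e] (size 1), [x] (size 2), [x¹⁴] (size 2), [x³] (size 2), [x¹²] (size 2), [x⁵] (size 2), [x¹⁰] (size 2), [x⁷] (size 2), [x⁸] (size 1), [x⁶y] (size 8), [x³y⁻¹] (size 8).
Class equation: 1 + 2 + 2 + 2 + 2 + 2 + 2 + 2 + 1 + 8 + 8 = 32 = |G|. So G has 11 conjugacy classes.

Answer: 11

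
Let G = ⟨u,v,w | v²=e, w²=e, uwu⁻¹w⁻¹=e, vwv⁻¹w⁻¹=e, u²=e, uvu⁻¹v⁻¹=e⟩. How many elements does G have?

Enumerate words in the generators, reducing via the relations: the distinct elements are
  {e, u, v, w, uv, uw, vw, uvw}.
No further products give new elements, so |G| = 8.

Answer: 8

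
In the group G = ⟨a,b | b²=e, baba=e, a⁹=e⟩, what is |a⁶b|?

Compute successive powers until reaching e:
  (a⁶b)¹ = a⁶b, (a⁶b)² = e.
The smallest positive k with (a⁶b)ᵏ = e is 2.

Answer: 2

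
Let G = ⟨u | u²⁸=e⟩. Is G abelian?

G has a single generator, so G is cyclic and hence abelian.

Answer: Yes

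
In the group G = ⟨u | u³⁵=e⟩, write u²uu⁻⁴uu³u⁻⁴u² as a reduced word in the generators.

Multiply left to right, reducing at each step:
  (u²) · u = u³
  (u³) · u⁻⁴ = u³⁴
  (u³⁴) · u = e
  e · u³ = u³
  (u³) · u⁻⁴ = u³⁴
  (u³⁴) · u² = u

Answer: u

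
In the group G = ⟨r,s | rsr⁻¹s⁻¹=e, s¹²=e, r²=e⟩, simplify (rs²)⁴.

Compute successive powers of (rs²), reducing at each step:
  (rs²)²: (rs²) · r = s²;   (s²) · s² = s⁴
  (rs²)³: (s⁴) · r = rs⁴;   (rs⁴) · s² = rs⁶
  (rs²)⁴: (rs⁶) · r = s⁶;   (s⁶) · s² = s⁸

Answer: s⁸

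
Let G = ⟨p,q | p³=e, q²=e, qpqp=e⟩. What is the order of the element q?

Compute successive powers until reaching e:
  q¹ = q, q² = e.
The smallest positive k with qᵏ = e is 2.

Answer: 2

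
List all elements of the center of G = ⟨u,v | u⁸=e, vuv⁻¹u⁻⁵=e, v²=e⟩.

An element z ∈ Z(G) iff z commutes with every generator.
For example u² is central: (u²)·u = u³ = u·(u²); (u²)·v = u²v = v·(u²).
Whereas u ∉ Z(G) since u·v = uv ≠ u⁵v = v·u.
Checking each of the 16 elements this way gives Z(G) = {e, u², u⁴, u⁶}, of order 4.

Answer: {e, u², u⁴, u⁶}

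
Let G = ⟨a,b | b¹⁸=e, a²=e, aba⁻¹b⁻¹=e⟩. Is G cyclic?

|G| = 36, but the maximum element order in G is 18 < 36. No single element generates all of G, so G is not cyclic.

Answer: No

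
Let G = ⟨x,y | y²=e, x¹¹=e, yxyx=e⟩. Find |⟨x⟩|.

|⟨x⟩| equals the order of x. Compute successive powers until reaching e:
  x¹ = x, x² = x², x³ = x³, x⁴ = x⁴, x⁵ = x⁵, x⁶ = x⁶, x⁷ = x⁷, x⁸ = x⁸, x⁹ = x⁹, x¹⁰ = x¹⁰, x¹¹ = e.
The smallest positive k with xᵏ = e is 11, so |⟨x⟩| = 11.

Answer: 11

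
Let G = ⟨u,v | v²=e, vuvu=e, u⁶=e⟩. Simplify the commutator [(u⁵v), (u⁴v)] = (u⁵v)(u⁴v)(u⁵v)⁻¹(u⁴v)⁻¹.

[(u⁵v), (u⁴v)] = (u⁵v)·(u⁴v)·(u⁵v)⁻¹·(u⁴v)⁻¹.
  (u⁵v) · (u⁴v) = u
  u · (u⁵v) = v
  v · (u⁴v) = u²

Answer: u²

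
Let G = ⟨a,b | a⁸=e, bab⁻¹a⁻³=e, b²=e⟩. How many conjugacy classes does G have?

The conjugacy classes (representative and size) are:
  [e] (size 1), [a³] (size 2), [a²] (size 2), [a⁴] (size 1), [a⁵] (size 2), [a⁴b] (size 4), [ab] (size 4).
Class equation: 1 + 2 + 2 + 1 + 2 + 4 + 4 = 16 = |G|. So G has 7 conjugacy classes.

Answer: 7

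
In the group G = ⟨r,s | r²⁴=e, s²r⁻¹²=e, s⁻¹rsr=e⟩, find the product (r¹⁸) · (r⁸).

Compute (r¹⁸) · (r⁸) by multiplying left to right and reducing via the relations at each step:
  (r¹⁸) · r⁸ = r²

Answer: r²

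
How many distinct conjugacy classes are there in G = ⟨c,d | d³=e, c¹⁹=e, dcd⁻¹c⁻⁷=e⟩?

The conjugacy classes (representative and size) are:
  [e] (size 1), [c¹¹] (size 3), [c¹⁴] (size 3), [c⁶] (size 3), [c¹⁷] (size 3), [c¹²] (size 3), [c¹⁰] (size 3), [c²d] (size 19), [c¹⁸d²] (size 19).
Class equation: 1 + 3 + 3 + 3 + 3 + 3 + 3 + 19 + 19 = 57 = |G|. So G has 9 conjugacy classes.

Answer: 9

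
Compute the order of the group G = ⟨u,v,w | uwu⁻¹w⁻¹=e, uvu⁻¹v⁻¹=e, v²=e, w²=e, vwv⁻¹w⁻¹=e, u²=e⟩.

Enumerate words in the generators, reducing via the relations: the distinct elements are
  {e, u, v, w, uv, uw, vw, uvw}.
No further products give new elements, so |G| = 8.

Answer: 8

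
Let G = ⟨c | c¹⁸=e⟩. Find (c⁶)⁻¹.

The order of (c⁶) is 3 (smallest k with (c⁶)ᵏ = e), so (c⁶)⁻¹ = (c⁶)² = c¹².
Check: (c⁶) · (c¹²) → (c⁶) · c¹² = e, giving e as required.

Answer: c¹²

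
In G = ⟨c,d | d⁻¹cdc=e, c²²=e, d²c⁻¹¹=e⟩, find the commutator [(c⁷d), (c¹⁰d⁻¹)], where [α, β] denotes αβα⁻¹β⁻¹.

[(c⁷d), (c¹⁰d⁻¹)] = (c⁷d)·(c¹⁰d⁻¹)·(c⁷d)⁻¹·(c¹⁰d⁻¹)⁻¹.
  (c⁷d) · (c¹⁰d⁻¹) = c¹⁹
  (c¹⁹) · (c⁷d⁻¹) = c⁴d⁻¹
  (c⁴d⁻¹) · (c¹⁰d) = c¹⁶

Answer: c¹⁶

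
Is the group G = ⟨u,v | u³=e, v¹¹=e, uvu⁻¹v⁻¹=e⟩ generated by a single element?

|G| = 33. The element uv has order 33 (its powers give 33 distinct elements), so ⟨uv⟩ = G and G is cyclic.

Answer: Yes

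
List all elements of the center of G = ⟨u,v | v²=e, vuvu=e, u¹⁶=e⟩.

An element z ∈ Z(G) iff z commutes with every generator.
For example u⁸ is central: (u⁸)·u = u⁹ = u·(u⁸); (u⁸)·v = u⁸v = v·(u⁸).
Whereas u ∉ Z(G) since u·v = uv ≠ u¹⁵v = v·u.
Checking each of the 32 elements this way gives Z(G) = {e, u⁸}, of order 2.

Answer: {e, u⁸}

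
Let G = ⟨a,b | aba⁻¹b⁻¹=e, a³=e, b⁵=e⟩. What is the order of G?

Enumerate words in the generators, reducing via the relations: the distinct elements are
  {a, b, e, ab, a², b², b³, b⁴, ab², ab³, ab⁴, a²b, a²b², a²b³, a²b⁴}.
No further products give new elements, so |G| = 15.

Answer: 15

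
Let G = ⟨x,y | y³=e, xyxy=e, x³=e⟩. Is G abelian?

x·y = xy but y·x = x²y², so x·y ≠ y·x and G is not abelian.

Answer: No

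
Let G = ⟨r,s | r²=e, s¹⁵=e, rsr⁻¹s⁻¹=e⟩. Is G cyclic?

|G| = 30. The element rs has order 30 (its powers give 30 distinct elements), so ⟨rs⟩ = G and G is cyclic.

Answer: Yes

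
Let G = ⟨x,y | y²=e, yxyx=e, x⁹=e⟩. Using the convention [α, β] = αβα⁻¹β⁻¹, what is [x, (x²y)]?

[x, (x²y)] = x·(x²y)·x⁻¹·(x²y)⁻¹.
  x · (x²y) = x³y
  (x³y) · (x⁸) = x⁴y
  (x⁴y) · (x²y) = x²

Answer: x²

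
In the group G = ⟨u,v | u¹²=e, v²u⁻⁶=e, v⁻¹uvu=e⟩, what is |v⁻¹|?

Compute successive powers until reaching e:
  (v⁻¹)¹ = v⁻¹, (v⁻¹)² = u⁶, (v⁻¹)³ = v, (v⁻¹)⁴ = e.
The smallest positive k with (v⁻¹)ᵏ = e is 4.

Answer: 4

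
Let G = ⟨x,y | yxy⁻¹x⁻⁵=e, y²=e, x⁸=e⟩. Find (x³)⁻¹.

The order of (x³) is 8 (smallest k with (x³)ᵏ = e), so (x³)⁻¹ = (x³)⁷ = x⁵.
Check: (x³) · (x⁵) → (x³) · x⁵ = e, giving e as required.

Answer: x⁵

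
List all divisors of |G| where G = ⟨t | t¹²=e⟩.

|G| = 12 = 2² · 3. By Lagrange's theorem the order of any subgroup divides 12; the divisors of 12 are 1, 2, 3, 4, 6, 12.

Answer: 1, 2, 3, 4, 6, 12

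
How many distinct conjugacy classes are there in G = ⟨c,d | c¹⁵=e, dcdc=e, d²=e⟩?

The conjugacy classes (representative and size) are:
  [e] (size 1), [c¹⁴] (size 2), [c²] (size 2), [c³] (size 2), [c⁴] (size 2), [c¹⁰] (size 2), [c⁹] (size 2), [c⁷] (size 2), [c¹³d] (size 15).
Class equation: 1 + 2 + 2 + 2 + 2 + 2 + 2 + 2 + 15 = 30 = |G|. So G has 9 conjugacy classes.

Answer: 9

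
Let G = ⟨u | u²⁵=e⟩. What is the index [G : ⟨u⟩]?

First find ord(u) by computing successive powers:
  u¹ = u, u² = u², u³ = u³, u⁴ = u⁴, u⁵ = u⁵, u⁶ = u⁶, u⁷ = u⁷, u⁸ = u⁸, u⁹ = u⁹, u¹⁰ = u¹⁰, u¹¹ = u¹¹, u¹² = u¹², u¹³ = u¹³, u¹⁴ = u¹⁴, u¹⁵ = u¹⁵, u¹⁶ = u¹⁶, u¹⁷ = u¹⁷, u¹⁸ = u¹⁸, u¹⁹ = u¹⁹, u²⁰ = u²⁰, u²¹ = u²¹, u²² = u²², u²³ = u²³, u²⁴ = u²⁴, u²⁵ = e.
So |⟨u⟩| = ord(u) = 25. With |G| = 25, by Lagrange [G : ⟨u⟩] = 25/25 = 1.

Answer: 1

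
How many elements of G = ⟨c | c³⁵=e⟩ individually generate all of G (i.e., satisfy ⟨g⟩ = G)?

G is cyclic of order 35. An element generates G iff its order is 35, and a cyclic group of order 35 has exactly φ(35) = 24 such elements.

Answer: 24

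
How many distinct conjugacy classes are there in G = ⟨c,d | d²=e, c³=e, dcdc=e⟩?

The conjugacy classes (representative and size) are:
  [e] (size 1), [c] (size 2), [cd] (size 3).
Class equation: 1 + 2 + 3 = 6 = |G|. So G has 3 conjugacy classes.

Answer: 3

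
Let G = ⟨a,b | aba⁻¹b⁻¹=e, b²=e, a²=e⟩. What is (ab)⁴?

Compute successive powers of (ab), reducing at each step:
  (ab)²: (ab) · a = b;   b · b = e
  (ab)³: e · a = a;   a · b = ab
  (ab)⁴: (ab) · a = b;   b · b = e

Answer: e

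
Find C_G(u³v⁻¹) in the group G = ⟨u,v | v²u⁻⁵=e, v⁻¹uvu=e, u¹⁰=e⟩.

⟨u³v⁻¹⟩ ⊆ C_G(u³v⁻¹) since powers of u³v⁻¹ commute with u³v⁻¹; so |C_G(u³v⁻¹)| ≥ |⟨u³v⁻¹⟩| = 4.
By orbit–stabilizer, |C_G(u³v⁻¹)| = |G| / |conj. class of u³v⁻¹| = 20 / 5 = 4.
The 4 elements commuting with u³v⁻¹ are {e, u⁵, u³v, u³v⁻¹}.

Answer: {e, u⁵, u³v, u³v⁻¹}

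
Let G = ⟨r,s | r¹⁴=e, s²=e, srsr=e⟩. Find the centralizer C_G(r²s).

⟨r²s⟩ ⊆ C_G(r²s) since powers of r²s commute with r²s; so |C_G(r²s)| ≥ |⟨r²s⟩| = 2.
By orbit–stabilizer, |C_G(r²s)| = |G| / |conj. class of r²s| = 28 / 7 = 4.
The 4 elements commuting with r²s are {e, r⁷, r²s, r⁹s}.

Answer: {e, r⁷, r²s, r⁹s}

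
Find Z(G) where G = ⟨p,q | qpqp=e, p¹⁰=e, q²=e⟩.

An element z ∈ Z(G) iff z commutes with every generator.
For example p⁵ is central: (p⁵)·p = p⁶ = p·(p⁵); (p⁵)·q = p⁵q = q·(p⁵).
Whereas p ∉ Z(G) since p·q = pq ≠ p⁹q = q·p.
Checking each of the 20 elements this way gives Z(G) = {e, p⁵}, of order 2.

Answer: {e, p⁵}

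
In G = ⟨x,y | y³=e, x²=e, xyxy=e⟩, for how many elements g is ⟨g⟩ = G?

⟨g⟩ = G would require ord(g) = |G| = 6, but the maximum element order in G is 3 < 6. So G is not cyclic and no single element generates it: the count is 0.

Answer: 0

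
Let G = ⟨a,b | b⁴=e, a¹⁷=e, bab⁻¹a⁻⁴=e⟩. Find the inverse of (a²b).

The order of (a²b) is 4 (smallest k with (a²b)ᵏ = e), so (a²b)⁻¹ = (a²b)³ = a⁸b³.
Check: (a²b) · (a⁸b³) → (a²b) · a⁸ = b;   b · b³ = e, giving e as required.

Answer: a⁸b³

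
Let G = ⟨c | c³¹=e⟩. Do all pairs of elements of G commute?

G has a single generator, so G is cyclic and hence abelian.

Answer: Yes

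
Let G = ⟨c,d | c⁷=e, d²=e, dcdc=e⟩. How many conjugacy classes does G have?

The conjugacy classes (representative and size) are:
  [e] (size 1), [c⁶] (size 2), [c⁵] (size 2), [c⁴] (size 2), [cd] (size 7).
Class equation: 1 + 2 + 2 + 2 + 7 = 14 = |G|. So G has 5 conjugacy classes.

Answer: 5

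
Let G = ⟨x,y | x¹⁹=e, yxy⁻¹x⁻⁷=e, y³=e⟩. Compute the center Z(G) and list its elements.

An element z ∈ Z(G) iff z commutes with every generator.
For example e is central: e·x = x = x·e; e·y = y = y·e.
Whereas x ∉ Z(G) since x·y = xy ≠ x⁷y = y·x.
Checking each of the 57 elements this way gives Z(G) = {e}, of order 1.

Answer: {e}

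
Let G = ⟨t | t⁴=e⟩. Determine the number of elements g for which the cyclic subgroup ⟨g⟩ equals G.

G is cyclic of order 4. An element generates G iff its order is 4, and a cyclic group of order 4 has exactly φ(4) = 2 such elements.

Answer: 2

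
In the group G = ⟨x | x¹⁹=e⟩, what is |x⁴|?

Compute successive powers until reaching e:
  (x⁴)¹ = x⁴, (x⁴)² = x⁸, (x⁴)³ = x¹², (x⁴)⁴ = x¹⁶, (x⁴)⁵ = x, (x⁴)⁶ = x⁵, (x⁴)⁷ = x⁹, (x⁴)⁸ = x¹³, (x⁴)⁹ = x¹⁷, (x⁴)¹⁰ = x², (x⁴)¹¹ = x⁶, (x⁴)¹² = x¹⁰, (x⁴)¹³ = x¹⁴, (x⁴)¹⁴ = x¹⁸, (x⁴)¹⁵ = x³, (x⁴)¹⁶ = x⁷, (x⁴)¹⁷ = x¹¹, (x⁴)¹⁸ = x¹⁵, (x⁴)¹⁹ = e.
The smallest positive k with (x⁴)ᵏ = e is 19.

Answer: 19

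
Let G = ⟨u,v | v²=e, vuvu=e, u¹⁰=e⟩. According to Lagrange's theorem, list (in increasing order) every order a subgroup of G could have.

|G| = 20 = 2² · 5. By Lagrange's theorem the order of any subgroup divides 20; the divisors of 20 are 1, 2, 4, 5, 10, 20.

Answer: 1, 2, 4, 5, 10, 20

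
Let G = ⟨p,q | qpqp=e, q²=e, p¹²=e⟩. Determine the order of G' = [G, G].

G' = [G, G] is generated by all commutators. The generator-pair commutators are: [p, q] = p².
The subgroup they normally generate is {e, p², p⁴, p⁶, p⁸, p¹⁰}, of order 6.
Check: |G/G'| = 24/6 = 4 is the order of the abelianisation.

Answer: 6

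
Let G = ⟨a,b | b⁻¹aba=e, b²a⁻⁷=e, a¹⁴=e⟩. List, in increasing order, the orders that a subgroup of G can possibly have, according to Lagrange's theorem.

|G| = 28 = 2² · 7. By Lagrange's theorem the order of any subgroup divides 28; the divisors of 28 are 1, 2, 4, 7, 14, 28.

Answer: 1, 2, 4, 7, 14, 28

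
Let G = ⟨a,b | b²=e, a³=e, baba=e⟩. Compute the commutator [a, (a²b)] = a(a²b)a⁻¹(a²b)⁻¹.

[a, (a²b)] = a·(a²b)·a⁻¹·(a²b)⁻¹.
  a · (a²b) = b
  b · (a²) = ab
  (ab) · (a²b) = a²

Answer: a²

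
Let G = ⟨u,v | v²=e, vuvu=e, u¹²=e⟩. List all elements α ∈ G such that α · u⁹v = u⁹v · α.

⟨u⁹v⟩ ⊆ C_G(u⁹v) since powers of u⁹v commute with u⁹v; so |C_G(u⁹v)| ≥ |⟨u⁹v⟩| = 2.
By orbit–stabilizer, |C_G(u⁹v)| = |G| / |conj. class of u⁹v| = 24 / 6 = 4.
The 4 elements commuting with u⁹v are {e, u⁶, u³v, u⁹v}.

Answer: {e, u⁶, u³v, u⁹v}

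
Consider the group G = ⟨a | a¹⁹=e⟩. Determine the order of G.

G is generated by a single element, so G is cyclic. The relator gives a¹⁹ = e and no smaller power is forced to be e, so the 19 powers {a, e, a², a³, a⁴, a⁵, a⁶, a⁷, a⁸, a⁹, a¹², a¹³, a¹¹, a¹⁰, a¹⁴, a¹⁵, a¹⁶, a¹⁷, a¹⁸} are distinct. Hence |G| = 19.

Answer: 19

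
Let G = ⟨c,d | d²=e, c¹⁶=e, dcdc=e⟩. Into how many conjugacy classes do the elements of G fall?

The conjugacy classes (representative and size) are:
  [e] (size 1), [c¹⁵] (size 2), [c²] (size 2), [c³] (size 2), [c¹²] (size 2), [c⁵] (size 2), [c⁶] (size 2), [c⁷] (size 2), [c⁸] (size 1), [c²d] (size 8), [c¹⁵d] (size 8).
Class equation: 1 + 2 + 2 + 2 + 2 + 2 + 2 + 2 + 1 + 8 + 8 = 32 = |G|. So G has 11 conjugacy classes.

Answer: 11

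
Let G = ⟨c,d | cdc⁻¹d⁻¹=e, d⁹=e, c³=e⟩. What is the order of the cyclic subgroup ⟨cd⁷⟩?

|⟨cd⁷⟩| equals the order of cd⁷. Compute successive powers until reaching e:
  (cd⁷)¹ = cd⁷, (cd⁷)² = c²d⁵, (cd⁷)³ = d³, (cd⁷)⁴ = cd, (cd⁷)⁵ = c²d⁸, (cd⁷)⁶ = d⁶, (cd⁷)⁷ = cd⁴, (cd⁷)⁸ = c²d², (cd⁷)⁹ = e.
The smallest positive k with (cd⁷)ᵏ = e is 9, so |⟨cd⁷⟩| = 9.

Answer: 9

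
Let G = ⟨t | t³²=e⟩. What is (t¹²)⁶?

Compute successive powers of (t¹²), reducing at each step:
  (t¹²)²: (t¹²) · t¹² = t²⁴
  (t¹²)³: (t²⁴) · t¹² = t⁴
  (t¹²)⁴: (t⁴) · t¹² = t¹⁶
  (t¹²)⁵: (t¹⁶) · t¹² = t²⁸
  (t¹²)⁶: (t²⁸) · t¹² = t⁸

Answer: t⁸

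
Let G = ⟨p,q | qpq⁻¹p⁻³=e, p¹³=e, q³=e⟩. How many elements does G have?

Enumerate words in the generators, reducing via the relations: the distinct elements are
  {e, p, q, pq, p², p³, p⁴, p⁵, p⁶, p⁷, p⁸, p⁹, q², pq², p²q, p³q, p¹², p¹¹, p¹⁰, p⁴q, p⁵q, p⁶q, p⁷q, p⁸q, p⁹q, p²q², p³q², p¹²q, p¹¹q, p¹⁰q, p⁴q², p⁵q², p⁶q², p⁷q², p⁸q², p⁹q², p¹²q², p¹¹q², p¹⁰q²}.
No further products give new elements, so |G| = 39.

Answer: 39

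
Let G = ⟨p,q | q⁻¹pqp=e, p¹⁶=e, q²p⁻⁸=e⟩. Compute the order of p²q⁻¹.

Compute successive powers until reaching e:
  (p²q⁻¹)¹ = p²q⁻¹, (p²q⁻¹)² = p⁸, (p²q⁻¹)³ = p²q, (p²q⁻¹)⁴ = e.
The smallest positive k with (p²q⁻¹)ᵏ = e is 4.

Answer: 4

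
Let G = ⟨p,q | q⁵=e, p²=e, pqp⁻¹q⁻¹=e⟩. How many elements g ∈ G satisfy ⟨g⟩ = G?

G is cyclic of order 10. An element generates G iff its order is 10, and a cyclic group of order 10 has exactly φ(10) = 4 such elements.

Answer: 4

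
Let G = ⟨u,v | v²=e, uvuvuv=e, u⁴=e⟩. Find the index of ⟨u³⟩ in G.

First find ord(u³) by computing successive powers:
  (u³)¹ = u³, (u³)² = u², (u³)³ = u, (u³)⁴ = e.
So |⟨u³⟩| = ord(u³) = 4. With |G| = 24, by Lagrange [G : ⟨u³⟩] = 24/4 = 6.

Answer: 6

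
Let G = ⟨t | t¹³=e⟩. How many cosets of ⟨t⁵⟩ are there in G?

First find ord(t⁵) by computing successive powers:
  (t⁵)¹ = t⁵, (t⁵)² = t¹⁰, (t⁵)³ = t², (t⁵)⁴ = t⁷, (t⁵)⁵ = t¹², (t⁵)⁶ = t⁴, (t⁵)⁷ = t⁹, (t⁵)⁸ = t, (t⁵)⁹ = t⁶, (t⁵)¹⁰ = t¹¹, (t⁵)¹¹ = t³, (t⁵)¹² = t⁸, (t⁵)¹³ = e.
So |⟨t⁵⟩| = ord(t⁵) = 13. With |G| = 13, by Lagrange [G : ⟨t⁵⟩] = 13/13 = 1.

Answer: 1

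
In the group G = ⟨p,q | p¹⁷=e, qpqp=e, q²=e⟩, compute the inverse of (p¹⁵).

The order of (p¹⁵) is 17 (smallest k with (p¹⁵)ᵏ = e), so (p¹⁵)⁻¹ = (p¹⁵)¹⁶ = p².
Check: (p¹⁵) · (p²) → (p¹⁵) · p² = e, giving e as required.

Answer: p²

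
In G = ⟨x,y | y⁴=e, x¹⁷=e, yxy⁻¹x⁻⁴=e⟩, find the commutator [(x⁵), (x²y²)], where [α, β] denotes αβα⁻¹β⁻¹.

[(x⁵), (x²y²)] = (x⁵)·(x²y²)·(x⁵)⁻¹·(x²y²)⁻¹.
  (x⁵) · (x²y²) = x⁷y²
  (x⁷y²) · (x¹²) = x¹²y²
  (x¹²y²) · (x²y²) = x¹⁰

Answer: x¹⁰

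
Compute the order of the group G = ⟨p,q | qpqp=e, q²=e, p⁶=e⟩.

Enumerate words in the generators, reducing via the relations: the distinct elements are
  {e, p, q, pq, p², p³, p⁴, p⁵, p²q, p³q, p⁴q, p⁵q}.
No further products give new elements, so |G| = 12.

Answer: 12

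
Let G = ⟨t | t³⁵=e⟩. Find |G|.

G is generated by a single element, so G is cyclic. The relator gives t³⁵ = e and no smaller power is forced to be e, so the 35 powers {e, t, t², t³, t⁴, t⁵, t⁶, t⁷, t⁸, t⁹, t²², t²³, t²¹, t²⁰, t²⁴, t²⁵, t²⁶, t²⁷, t²⁸, t²⁹, t³², t³³, t³¹, t³⁰, t³⁴, t¹², t¹³, t¹¹, t¹⁰, t¹⁴, t¹⁵, t¹⁶, t¹⁷, t¹⁸, t¹⁹} are distinct. Hence |G| = 35.

Answer: 35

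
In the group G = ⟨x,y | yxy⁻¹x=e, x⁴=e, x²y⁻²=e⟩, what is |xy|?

Compute successive powers until reaching e:
  (xy)¹ = xy, (xy)² = x², (xy)³ = xy⁻¹, (xy)⁴ = e.
The smallest positive k with (xy)ᵏ = e is 4.

Answer: 4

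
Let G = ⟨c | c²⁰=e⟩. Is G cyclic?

|G| = 20. The element c has order 20 (its powers give 20 distinct elements), so ⟨c⟩ = G and G is cyclic.

Answer: Yes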